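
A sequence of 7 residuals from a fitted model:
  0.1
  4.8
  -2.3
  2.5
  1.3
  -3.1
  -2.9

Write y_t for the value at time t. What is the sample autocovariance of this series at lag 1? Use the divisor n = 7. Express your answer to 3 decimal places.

-1.184

Mean ȳ = (0.1 + 4.8 − 2.3 + 2.5 + 1.3 − 3.1 − 2.9)/7 = 0.0571
Σ_{t=1}^{6}(y_t−ȳ)(y_{t+1}−ȳ) = -8.2861
γ_1 = -8.2861 / 7 = -1.184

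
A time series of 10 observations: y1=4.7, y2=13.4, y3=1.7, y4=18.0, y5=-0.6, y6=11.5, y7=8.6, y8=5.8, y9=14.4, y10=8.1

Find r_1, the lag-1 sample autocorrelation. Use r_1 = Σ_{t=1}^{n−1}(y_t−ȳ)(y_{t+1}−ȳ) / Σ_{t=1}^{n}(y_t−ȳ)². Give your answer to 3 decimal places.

-0.805

Mean ȳ = (4.7 + 13.4 + 1.7 + 18.0 − 0.6 + 11.5 + 8.6 + 5.8 + 14.4 + 8.1)/10 = 8.5600
Numerator Σ_{t=1}^{9}(y_t−ȳ)(y_{t+1}−ȳ) = -248.8416
Denominator Σ(y_t−ȳ)² = 308.9840
r_1 = -248.8416 / 308.9840 = -0.805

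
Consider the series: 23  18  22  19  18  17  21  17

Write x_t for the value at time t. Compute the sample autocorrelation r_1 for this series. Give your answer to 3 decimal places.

-0.357

Mean x̄ = (23 + 18 + 22 + 19 + 18 + 17 + 21 + 17)/8 = 19.3750
Deviations from mean: 3.6250, -1.3750, 2.6250, -0.3750, -1.3750, -2.3750, 1.6250, -2.3750
Numerator Σ_{t=1}^{7}(x_t−x̄)(x_{t+1}−x̄) = -13.5156
Denominator Σ(x_t−x̄)² = 37.8750
r_1 = -13.5156 / 37.8750 = -0.357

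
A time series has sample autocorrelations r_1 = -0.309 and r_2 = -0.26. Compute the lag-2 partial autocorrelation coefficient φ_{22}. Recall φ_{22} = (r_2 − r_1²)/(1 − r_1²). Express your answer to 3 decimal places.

φ_{22} = (r_2 − r_1²) / (1 − r_1²)
r_1² = (-0.309)² = 0.095481
Numerator = -0.26 − 0.0955 = -0.3555; denominator = 1 − 0.0955 = 0.9045
φ_{22} = -0.3555 / 0.9045 = -0.393

-0.393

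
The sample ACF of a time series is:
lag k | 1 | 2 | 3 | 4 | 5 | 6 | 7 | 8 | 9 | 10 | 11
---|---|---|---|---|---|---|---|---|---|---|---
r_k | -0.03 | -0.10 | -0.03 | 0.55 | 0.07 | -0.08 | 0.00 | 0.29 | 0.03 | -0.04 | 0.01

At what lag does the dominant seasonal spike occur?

The largest autocorrelation is r_4 = 0.55, with a weaker echo at lag 8 (0.29); the remaining lags stay at or below 0.07.
The dominant spike at lag 4 indicates a seasonal period of 4.

4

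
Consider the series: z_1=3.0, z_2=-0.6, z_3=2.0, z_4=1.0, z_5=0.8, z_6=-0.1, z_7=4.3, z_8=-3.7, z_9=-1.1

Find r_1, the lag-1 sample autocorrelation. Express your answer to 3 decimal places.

-0.339

Mean z̄ = (3.0 − 0.6 + 2.0 + 1.0 + 0.8 − 0.1 + 4.3 − 3.7 − 1.1)/9 = 0.6222
Numerator Σ_{t=1}^{8}(z_t−z̄)(z_{t+1}−z̄) = -15.2394
Denominator Σ(z_t−z̄)² = 44.9156
r_1 = -15.2394 / 44.9156 = -0.339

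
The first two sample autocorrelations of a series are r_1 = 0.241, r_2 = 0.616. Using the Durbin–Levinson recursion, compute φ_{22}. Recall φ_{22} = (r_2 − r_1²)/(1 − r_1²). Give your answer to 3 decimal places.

φ_{22} = (r_2 − r_1²) / (1 − r_1²)
r_1² = (0.241)² = 0.058081
Numerator = 0.616 − 0.0581 = 0.5579; denominator = 1 − 0.0581 = 0.9419
φ_{22} = 0.5579 / 0.9419 = 0.592

0.592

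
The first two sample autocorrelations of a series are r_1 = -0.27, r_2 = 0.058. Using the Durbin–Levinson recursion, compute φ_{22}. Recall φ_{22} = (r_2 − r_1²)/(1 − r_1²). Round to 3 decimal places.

φ_{22} = (r_2 − r_1²) / (1 − r_1²)
r_1² = (-0.27)² = 0.0729
Numerator = 0.058 − 0.0729 = -0.0149; denominator = 1 − 0.0729 = 0.9271
φ_{22} = -0.0149 / 0.9271 = -0.016

-0.016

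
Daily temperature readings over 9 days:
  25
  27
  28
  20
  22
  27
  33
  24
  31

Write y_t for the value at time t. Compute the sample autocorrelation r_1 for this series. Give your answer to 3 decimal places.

Mean ȳ = (25 + 27 + 28 + 20 + 22 + 27 + 33 + 24 + 31)/9 = 26.3333
Numerator Σ_{t=1}^{8}(y_t−ȳ)(y_{t+1}−ȳ) = -7.7778
Denominator Σ(y_t−ȳ)² = 136.0000
r_1 = -7.7778 / 136.0000 = -0.057

-0.057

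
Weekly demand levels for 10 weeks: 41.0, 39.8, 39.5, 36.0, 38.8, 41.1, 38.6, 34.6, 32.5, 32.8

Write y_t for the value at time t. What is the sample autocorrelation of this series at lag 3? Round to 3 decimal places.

-0.247

Mean ȳ = (41.0 + 39.8 + 39.5 + 36.0 + 38.8 + 41.1 + 38.6 + 34.6 + 32.5 + 32.8)/10 = 37.4700
Σ(y_t−ȳ)(y_{t+3}−ȳ) = (-5.1891) + (3.0989) + (7.3689) + (-1.6611) + (-3.8171) + (-18.0411) + (-5.2771) = -23.5177
Denominator Σ(y_t−ȳ)² = 95.1410
r_3 = -23.5177 / 95.1410 = -0.247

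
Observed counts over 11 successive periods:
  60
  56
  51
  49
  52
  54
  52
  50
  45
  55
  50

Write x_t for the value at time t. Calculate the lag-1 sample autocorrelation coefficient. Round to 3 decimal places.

Mean x̄ = (60 + 56 + 51 + 49 + 52 + 54 + 52 + 50 + 45 + 55 + 50)/11 = 52.1818
Numerator Σ_{t=1}^{10}(x_t−x̄)(x_{t+1}−x̄) = 18.6942
Denominator Σ(x_t−x̄)² = 159.6364
r_1 = 18.6942 / 159.6364 = 0.117

0.117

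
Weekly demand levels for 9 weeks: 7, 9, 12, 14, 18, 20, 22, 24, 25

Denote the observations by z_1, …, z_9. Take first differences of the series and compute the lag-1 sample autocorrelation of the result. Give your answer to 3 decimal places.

-0.148

First differences Δz: 2, 3, 2, 4, 2, 2, 2, 1
Mean of differences = 2.2500
Numerator Σ(Δz_t−Δz̄)(Δz_{t+1}−Δz̄) = -0.8125
Denominator Σ(Δz_t−Δz̄)² = 5.5000
r_1(Δz) = -0.8125 / 5.5000 = -0.148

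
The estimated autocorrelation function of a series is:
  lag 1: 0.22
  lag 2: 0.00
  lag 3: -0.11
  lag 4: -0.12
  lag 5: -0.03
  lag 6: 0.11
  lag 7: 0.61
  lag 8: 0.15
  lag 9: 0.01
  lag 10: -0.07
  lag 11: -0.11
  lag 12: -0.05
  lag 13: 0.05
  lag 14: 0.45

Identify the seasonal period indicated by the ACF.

7

The largest autocorrelation is r_7 = 0.61, with a weaker echo at lag 14 (0.45); the remaining lags stay at or below 0.22. The elevated value at lag 1 (0.22), dropping to 0.00 at lag 2, reflects decaying short-term dependence rather than seasonality.
The dominant spike at lag 7 indicates a seasonal period of 7.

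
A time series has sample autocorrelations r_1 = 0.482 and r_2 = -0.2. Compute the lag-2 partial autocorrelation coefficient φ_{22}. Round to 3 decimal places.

-0.563

φ_{22} = (r_2 − r_1²) / (1 − r_1²)
r_1² = (0.482)² = 0.232324
Numerator = -0.2 − 0.2323 = -0.4323; denominator = 1 − 0.2323 = 0.7677
φ_{22} = -0.4323 / 0.7677 = -0.563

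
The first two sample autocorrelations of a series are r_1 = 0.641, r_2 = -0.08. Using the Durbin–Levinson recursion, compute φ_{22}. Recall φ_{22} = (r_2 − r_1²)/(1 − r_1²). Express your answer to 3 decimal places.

φ_{22} = (r_2 − r_1²) / (1 − r_1²)
r_1² = (0.641)² = 0.410881
Numerator = -0.08 − 0.4109 = -0.4909; denominator = 1 − 0.4109 = 0.5891
φ_{22} = -0.4909 / 0.5891 = -0.833

-0.833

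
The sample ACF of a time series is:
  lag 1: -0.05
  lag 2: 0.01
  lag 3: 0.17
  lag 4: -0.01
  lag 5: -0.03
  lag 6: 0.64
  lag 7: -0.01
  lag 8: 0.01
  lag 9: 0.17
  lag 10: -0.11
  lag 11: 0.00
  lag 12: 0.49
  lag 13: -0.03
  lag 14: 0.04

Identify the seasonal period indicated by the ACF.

6

The largest autocorrelation is r_6 = 0.64, with a weaker echo at lag 12 (0.49); the remaining lags stay at or below 0.17.
The dominant spike at lag 6 indicates a seasonal period of 6.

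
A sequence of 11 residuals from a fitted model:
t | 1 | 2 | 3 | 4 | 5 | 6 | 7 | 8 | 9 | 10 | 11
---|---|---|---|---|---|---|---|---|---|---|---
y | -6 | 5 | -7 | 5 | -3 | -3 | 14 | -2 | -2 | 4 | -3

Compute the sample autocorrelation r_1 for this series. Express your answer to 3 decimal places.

Mean ȳ = (-6 + 5 − 7 + 5 − 3 − 3 + 14 − 2 − 2 + 4 − 3)/11 = 0.1818
Numerator Σ_{t=1}^{10}(y_t−ȳ)(y_{t+1}−ȳ) = -194.0331
Denominator Σ(y_t−ȳ)² = 381.6364
r_1 = -194.0331 / 381.6364 = -0.508

-0.508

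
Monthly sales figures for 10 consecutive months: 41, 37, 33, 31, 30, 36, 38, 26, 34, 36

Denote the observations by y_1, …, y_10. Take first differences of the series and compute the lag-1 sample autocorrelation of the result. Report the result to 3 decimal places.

-0.258

First differences Δy: -4, -4, -2, -1, 6, 2, -12, 8, 2
Mean of differences = -0.5556
Numerator Σ(Δy_t−Δȳ)(Δy_{t+1}−Δȳ) = -73.9753
Denominator Σ(Δy_t−Δȳ)² = 286.2222
r_1(Δy) = -73.9753 / 286.2222 = -0.258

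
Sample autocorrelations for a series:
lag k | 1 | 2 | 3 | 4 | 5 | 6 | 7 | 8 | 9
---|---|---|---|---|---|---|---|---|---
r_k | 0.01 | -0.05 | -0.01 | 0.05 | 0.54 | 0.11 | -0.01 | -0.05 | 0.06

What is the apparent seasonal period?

The largest autocorrelation is r_5 = 0.54; the remaining lags stay at or below 0.11.
The dominant spike at lag 5 indicates a seasonal period of 5.

5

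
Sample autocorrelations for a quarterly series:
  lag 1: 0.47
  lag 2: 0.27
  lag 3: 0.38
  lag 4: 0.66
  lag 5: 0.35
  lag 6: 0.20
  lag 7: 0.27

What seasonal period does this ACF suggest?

The largest autocorrelation is r_4 = 0.66; the remaining lags stay at or below 0.47. The elevated value at lag 1 (0.47), dropping to 0.27 at lag 2, reflects decaying short-term dependence rather than seasonality.
The dominant spike at lag 4 indicates a seasonal period of 4.

4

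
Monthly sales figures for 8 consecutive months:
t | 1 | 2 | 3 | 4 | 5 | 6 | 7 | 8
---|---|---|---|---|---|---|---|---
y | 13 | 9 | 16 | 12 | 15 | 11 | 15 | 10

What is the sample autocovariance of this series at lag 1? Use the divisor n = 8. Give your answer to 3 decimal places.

Mean ȳ = (13 + 9 + 16 + 12 + 15 + 11 + 15 + 10)/8 = 12.6250
Deviations: 0.3750, -3.6250, 3.3750, -0.6250, 2.3750, -1.6250, 2.3750, -2.6250
Σ_{t=1}^{7}(y_t−ȳ)(y_{t+1}−ȳ) = -31.1406
γ_1 = -31.1406 / 8 = -3.893

-3.893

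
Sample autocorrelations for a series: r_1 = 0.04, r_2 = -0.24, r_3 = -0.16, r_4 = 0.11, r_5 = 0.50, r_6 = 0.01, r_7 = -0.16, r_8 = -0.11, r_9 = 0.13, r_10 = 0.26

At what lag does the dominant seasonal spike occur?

The largest autocorrelation is r_5 = 0.50, with a weaker echo at lag 10 (0.26); the remaining lags stay at or below 0.13.
The dominant spike at lag 5 indicates a seasonal period of 5.

5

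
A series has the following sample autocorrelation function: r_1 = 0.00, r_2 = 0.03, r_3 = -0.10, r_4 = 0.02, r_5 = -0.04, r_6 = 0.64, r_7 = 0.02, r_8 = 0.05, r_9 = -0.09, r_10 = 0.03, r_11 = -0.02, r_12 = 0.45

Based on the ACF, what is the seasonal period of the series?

6

The largest autocorrelation is r_6 = 0.64, with a weaker echo at lag 12 (0.45); the remaining lags stay at or below 0.05.
The dominant spike at lag 6 indicates a seasonal period of 6.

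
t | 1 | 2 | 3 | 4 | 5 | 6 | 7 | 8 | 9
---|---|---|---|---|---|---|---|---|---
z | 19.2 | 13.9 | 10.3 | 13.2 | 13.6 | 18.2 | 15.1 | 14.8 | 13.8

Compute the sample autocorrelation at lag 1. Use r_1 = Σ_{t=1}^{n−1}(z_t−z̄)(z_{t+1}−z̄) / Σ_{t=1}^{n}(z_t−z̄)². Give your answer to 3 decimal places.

0.098

Mean z̄ = (19.2 + 13.9 + 10.3 + 13.2 + 13.6 + 18.2 + 15.1 + 14.8 + 13.8)/9 = 14.6778
Numerator Σ_{t=1}^{8}(z_t−z̄)(z_{t+1}−z̄) = 5.5851
Denominator Σ(z_t−z̄)² = 56.9356
r_1 = 5.5851 / 56.9356 = 0.098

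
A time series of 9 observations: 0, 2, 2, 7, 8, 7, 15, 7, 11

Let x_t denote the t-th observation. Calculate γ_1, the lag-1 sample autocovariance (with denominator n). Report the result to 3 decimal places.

6.595

Mean x̄ = (0 + 2 + 2 + 7 + 8 + 7 + 15 + 7 + 11)/9 = 6.5556
Σ_{t=1}^{8}(x_t−x̄)(x_{t+1}−x̄) = 59.3580
γ_1 = 59.3580 / 9 = 6.595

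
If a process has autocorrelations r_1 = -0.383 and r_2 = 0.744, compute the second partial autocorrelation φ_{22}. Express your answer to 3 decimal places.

φ_{22} = (r_2 − r_1²) / (1 − r_1²)
r_1² = (-0.383)² = 0.146689
Numerator = 0.744 − 0.1467 = 0.5973; denominator = 1 − 0.1467 = 0.8533
φ_{22} = 0.5973 / 0.8533 = 0.700

0.700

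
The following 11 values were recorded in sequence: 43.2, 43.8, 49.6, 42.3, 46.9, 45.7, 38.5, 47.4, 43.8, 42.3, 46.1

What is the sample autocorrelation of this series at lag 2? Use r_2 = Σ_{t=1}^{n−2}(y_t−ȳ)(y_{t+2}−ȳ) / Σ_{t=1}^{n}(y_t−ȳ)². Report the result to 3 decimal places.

-0.105

Mean ȳ = (43.2 + 43.8 + 49.6 + 42.3 + 46.9 + 45.7 + 38.5 + 47.4 + 43.8 + 42.3 + 46.1)/11 = 44.5091
Numerator Σ_{t=1}^{9}(y_t−ȳ)(y_{t+2}−ȳ) = -9.7347
Denominator Σ(y_t−ȳ)² = 92.5291
r_2 = -9.7347 / 92.5291 = -0.105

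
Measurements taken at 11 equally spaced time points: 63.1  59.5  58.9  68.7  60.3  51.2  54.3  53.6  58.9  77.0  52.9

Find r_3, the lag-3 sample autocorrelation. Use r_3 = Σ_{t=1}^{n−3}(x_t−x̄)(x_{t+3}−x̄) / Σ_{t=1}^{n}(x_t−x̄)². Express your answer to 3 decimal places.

Mean x̄ = (63.1 + 59.5 + 58.9 + 68.7 + 60.3 + 51.2 + 54.3 + 53.6 + 58.9 + 77.0 + 52.9)/11 = 59.8545
Numerator Σ_{t=1}^{8}(x_t−x̄)(x_{t+3}−x̄) = -58.5844
Denominator Σ(x_t−x̄)² = 578.1273
r_3 = -58.5844 / 578.1273 = -0.101

-0.101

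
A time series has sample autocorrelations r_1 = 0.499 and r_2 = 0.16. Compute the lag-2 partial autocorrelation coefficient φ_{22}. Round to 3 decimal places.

φ_{22} = (r_2 − r_1²) / (1 − r_1²)
r_1² = (0.499)² = 0.249001
Numerator = 0.16 − 0.2490 = -0.0890; denominator = 1 − 0.2490 = 0.7510
φ_{22} = -0.0890 / 0.7510 = -0.119

-0.119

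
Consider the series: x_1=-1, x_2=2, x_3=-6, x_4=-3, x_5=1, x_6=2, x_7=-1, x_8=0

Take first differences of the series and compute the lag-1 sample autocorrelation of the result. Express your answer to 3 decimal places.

First differences Δx: 3, -8, 3, 4, 1, -3, 1
Mean of differences = 0.1429
Numerator Σ(Δx_t−Δx̄)(Δx_{t+1}−Δx̄) = -37.5918
Denominator Σ(Δx_t−Δx̄)² = 108.8571
r_1(Δx) = -37.5918 / 108.8571 = -0.345

-0.345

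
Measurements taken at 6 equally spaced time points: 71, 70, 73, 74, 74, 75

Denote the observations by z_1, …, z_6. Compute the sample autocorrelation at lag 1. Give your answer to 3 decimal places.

Mean z̄ = (71 + 70 + 73 + 74 + 74 + 75)/6 = 72.8333
Deviations from mean: -1.8333, -2.8333, 0.1667, 1.1667, 1.1667, 2.1667
Numerator Σ_{t=1}^{5}(z_t−z̄)(z_{t+1}−z̄) = 8.8056
Denominator Σ(z_t−z̄)² = 18.8333
r_1 = 8.8056 / 18.8333 = 0.468

0.468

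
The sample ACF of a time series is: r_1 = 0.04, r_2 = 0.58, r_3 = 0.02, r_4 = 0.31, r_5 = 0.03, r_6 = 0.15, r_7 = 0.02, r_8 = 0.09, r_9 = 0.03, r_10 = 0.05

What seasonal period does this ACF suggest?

2

The largest autocorrelation is r_2 = 0.58, with weaker echoes at lags 4 (0.31) and 6 (0.15); the remaining lags stay at or below 0.09.
The dominant spike at lag 2 indicates a seasonal period of 2.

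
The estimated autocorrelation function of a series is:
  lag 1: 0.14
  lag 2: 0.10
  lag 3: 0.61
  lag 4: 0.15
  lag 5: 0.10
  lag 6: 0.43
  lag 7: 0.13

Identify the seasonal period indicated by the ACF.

3

The largest autocorrelation is r_3 = 0.61, with a weaker echo at lag 6 (0.43); the remaining lags stay at or below 0.15.
The dominant spike at lag 3 indicates a seasonal period of 3.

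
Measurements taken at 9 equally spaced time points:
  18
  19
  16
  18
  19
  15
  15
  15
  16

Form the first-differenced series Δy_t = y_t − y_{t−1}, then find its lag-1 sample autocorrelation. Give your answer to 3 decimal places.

-0.383

First differences Δy: 1, -3, 2, 1, -4, 0, 0, 1
Mean of differences = -0.2500
Numerator Σ(Δy_t−Δȳ)(Δy_{t+1}−Δȳ) = -12.0625
Denominator Σ(Δy_t−Δȳ)² = 31.5000
r_1(Δy) = -12.0625 / 31.5000 = -0.383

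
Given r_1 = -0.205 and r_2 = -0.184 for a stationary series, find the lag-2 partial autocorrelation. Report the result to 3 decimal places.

φ_{22} = (r_2 − r_1²) / (1 − r_1²)
r_1² = (-0.205)² = 0.042025
Numerator = -0.184 − 0.0420 = -0.2260; denominator = 1 − 0.0420 = 0.9580
φ_{22} = -0.2260 / 0.9580 = -0.236

-0.236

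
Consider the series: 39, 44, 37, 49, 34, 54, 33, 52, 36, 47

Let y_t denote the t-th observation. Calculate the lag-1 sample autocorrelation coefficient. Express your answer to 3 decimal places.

-0.922

Mean ȳ = (39 + 44 + 37 + 49 + 34 + 54 + 33 + 52 + 36 + 47)/10 = 42.5000
Numerator Σ_{t=1}^{9}(y_t−ȳ)(y_{t+1}−ȳ) = -492.7500
Denominator Σ(y_t−ȳ)² = 534.5000
r_1 = -492.7500 / 534.5000 = -0.922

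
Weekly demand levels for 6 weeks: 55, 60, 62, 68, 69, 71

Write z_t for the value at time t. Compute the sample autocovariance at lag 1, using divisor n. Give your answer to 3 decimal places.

Mean z̄ = (55 + 60 + 62 + 68 + 69 + 71)/6 = 64.1667
Deviations: -9.1667, -4.1667, -2.1667, 3.8333, 4.8333, 6.8333
Σ_{t=1}^{5}(z_t−z̄)(z_{t+1}−z̄) = 90.4722
γ_1 = 90.4722 / 6 = 15.079

15.079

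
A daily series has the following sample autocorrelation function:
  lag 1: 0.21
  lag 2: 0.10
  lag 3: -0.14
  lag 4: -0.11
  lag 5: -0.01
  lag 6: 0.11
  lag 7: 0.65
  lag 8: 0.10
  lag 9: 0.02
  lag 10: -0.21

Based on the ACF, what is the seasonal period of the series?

The largest autocorrelation is r_7 = 0.65; the remaining lags stay at or below 0.21. The elevated value at lag 1 (0.21), dropping to 0.10 at lag 2, reflects decaying short-term dependence rather than seasonality.
The dominant spike at lag 7 indicates a seasonal period of 7.

7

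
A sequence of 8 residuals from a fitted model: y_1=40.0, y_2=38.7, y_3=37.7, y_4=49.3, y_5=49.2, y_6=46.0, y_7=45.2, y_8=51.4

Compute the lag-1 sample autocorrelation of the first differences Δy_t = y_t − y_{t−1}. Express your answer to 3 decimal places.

-0.159

First differences Δy: -1.3, -1.0, 11.6, -0.1, -3.2, -0.8, 6.2
Mean of differences = 1.6286
Numerator Σ(Δy_t−Δȳ)(Δy_{t+1}−Δȳ) = -26.7780
Denominator Σ(Δy_t−Δȳ)² = 168.0143
r_1(Δy) = -26.7780 / 168.0143 = -0.159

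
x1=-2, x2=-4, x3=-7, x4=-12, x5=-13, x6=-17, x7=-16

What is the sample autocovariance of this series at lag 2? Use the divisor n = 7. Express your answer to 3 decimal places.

4.953

Mean x̄ = (-2 − 4 − 7 − 12 − 13 − 17 − 16)/7 = -10.1429
Σ_{t=1}^{5}(x_t−x̄)(x_{t+2}−x̄) = 34.6735
γ_2 = 34.6735 / 7 = 4.953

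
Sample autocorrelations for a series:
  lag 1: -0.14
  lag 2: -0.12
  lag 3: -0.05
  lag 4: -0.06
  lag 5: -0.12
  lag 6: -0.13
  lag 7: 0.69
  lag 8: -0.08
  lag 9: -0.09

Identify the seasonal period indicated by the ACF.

7

The largest autocorrelation is r_7 = 0.69; the remaining lags stay at or below -0.05.
The dominant spike at lag 7 indicates a seasonal period of 7.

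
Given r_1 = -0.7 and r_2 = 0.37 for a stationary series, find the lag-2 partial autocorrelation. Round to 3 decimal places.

-0.235

φ_{22} = (r_2 − r_1²) / (1 − r_1²)
r_1² = (-0.7)² = 0.49
Numerator = 0.37 − 0.4900 = -0.1200; denominator = 1 − 0.4900 = 0.5100
φ_{22} = -0.1200 / 0.5100 = -0.235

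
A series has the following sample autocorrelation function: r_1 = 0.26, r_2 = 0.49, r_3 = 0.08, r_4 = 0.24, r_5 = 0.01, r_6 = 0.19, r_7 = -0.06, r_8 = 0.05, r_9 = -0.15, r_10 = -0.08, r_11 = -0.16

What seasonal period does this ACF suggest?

2

The largest autocorrelation is r_2 = 0.49; the remaining lags stay at or below 0.26.
The dominant spike at lag 2 indicates a seasonal period of 2.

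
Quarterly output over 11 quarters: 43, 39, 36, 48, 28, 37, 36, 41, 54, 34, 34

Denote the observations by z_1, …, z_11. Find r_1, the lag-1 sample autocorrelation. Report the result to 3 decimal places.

-0.239

Mean z̄ = (43 + 39 + 36 + 48 + 28 + 37 + 36 + 41 + 54 + 34 + 34)/11 = 39.0909
Numerator Σ_{t=1}^{10}(z_t−z̄)(z_{t+1}−z̄) = -124.1901
Denominator Σ(z_t−z̄)² = 518.9091
r_1 = -124.1901 / 518.9091 = -0.239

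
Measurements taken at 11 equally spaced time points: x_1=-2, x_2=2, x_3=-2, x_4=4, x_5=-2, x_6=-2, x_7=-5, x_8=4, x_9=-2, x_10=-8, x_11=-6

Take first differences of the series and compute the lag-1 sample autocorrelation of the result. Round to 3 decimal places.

First differences Δx: 4, -4, 6, -6, 0, -3, 9, -6, -6, 2
Mean of differences = -0.4000
Numerator Σ(Δx_t−Δx̄)(Δx_{t+1}−Δx̄) = -137.1600
Denominator Σ(Δx_t−Δx̄)² = 268.4000
r_1(Δx) = -137.1600 / 268.4000 = -0.511

-0.511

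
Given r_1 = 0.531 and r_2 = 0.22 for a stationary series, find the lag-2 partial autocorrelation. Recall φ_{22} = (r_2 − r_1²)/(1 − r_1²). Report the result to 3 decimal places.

-0.086

φ_{22} = (r_2 − r_1²) / (1 − r_1²)
r_1² = (0.531)² = 0.281961
Numerator = 0.22 − 0.2820 = -0.0620; denominator = 1 − 0.2820 = 0.7180
φ_{22} = -0.0620 / 0.7180 = -0.086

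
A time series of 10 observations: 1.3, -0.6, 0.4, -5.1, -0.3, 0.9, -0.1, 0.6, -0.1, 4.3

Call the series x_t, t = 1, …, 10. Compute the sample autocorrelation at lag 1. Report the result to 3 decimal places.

-0.040

Mean x̄ = (1.3 − 0.6 + 0.4 − 5.1 − 0.3 + 0.9 − 0.1 + 0.6 − 0.1 + 4.3)/10 = 0.1300
Numerator Σ_{t=1}^{9}(x_t−x̄)(x_{t+1}−x̄) = -1.8979
Denominator Σ(x_t−x̄)² = 47.8210
r_1 = -1.8979 / 47.8210 = -0.040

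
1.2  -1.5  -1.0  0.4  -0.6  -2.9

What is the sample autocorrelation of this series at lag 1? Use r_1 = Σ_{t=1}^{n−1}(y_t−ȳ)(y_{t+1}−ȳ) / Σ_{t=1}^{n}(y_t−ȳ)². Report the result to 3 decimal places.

Mean ȳ = (1.2 − 1.5 − 1.0 + 0.4 − 0.6 − 2.9)/6 = -0.7333
Deviations from mean: 1.9333, -0.7667, -0.2667, 1.1333, 0.1333, -2.1667
Σ(y_t−ȳ)(y_{t+1}−ȳ) = (-1.4822) + (0.2044) + (-0.3022) + (0.1511) + (-0.2889) = -1.7178
Denominator Σ(y_t−ȳ)² = 10.3933
r_1 = -1.7178 / 10.3933 = -0.165

-0.165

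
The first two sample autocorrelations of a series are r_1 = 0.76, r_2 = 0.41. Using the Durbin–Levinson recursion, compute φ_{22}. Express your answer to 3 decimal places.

-0.397

φ_{22} = (r_2 − r_1²) / (1 − r_1²)
r_1² = (0.76)² = 0.5776
Numerator = 0.41 − 0.5776 = -0.1676; denominator = 1 − 0.5776 = 0.4224
φ_{22} = -0.1676 / 0.4224 = -0.397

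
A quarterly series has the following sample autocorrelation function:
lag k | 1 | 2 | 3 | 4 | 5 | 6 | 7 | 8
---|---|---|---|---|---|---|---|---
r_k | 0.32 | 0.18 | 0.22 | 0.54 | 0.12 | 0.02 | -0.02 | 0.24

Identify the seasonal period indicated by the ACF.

4

The largest autocorrelation is r_4 = 0.54; the remaining lags stay at or below 0.32. The elevated value at lag 1 (0.32), dropping to 0.18 at lag 2, reflects decaying short-term dependence rather than seasonality.
The dominant spike at lag 4 indicates a seasonal period of 4.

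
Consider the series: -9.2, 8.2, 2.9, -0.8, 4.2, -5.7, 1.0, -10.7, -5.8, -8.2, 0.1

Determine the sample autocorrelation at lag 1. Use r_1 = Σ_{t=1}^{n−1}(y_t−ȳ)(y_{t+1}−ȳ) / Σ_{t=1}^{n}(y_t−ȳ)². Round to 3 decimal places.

-0.070

Mean ȳ = (-9.2 + 8.2 + 2.9 − 0.8 + 4.2 − 5.7 + 1.0 − 10.7 − 5.8 − 8.2 + 0.1)/11 = -2.1818
Numerator Σ_{t=1}^{10}(y_t−ȳ)(y_{t+1}−ȳ) = -26.1494
Denominator Σ(y_t−ȳ)² = 375.0764
r_1 = -26.1494 / 375.0764 = -0.070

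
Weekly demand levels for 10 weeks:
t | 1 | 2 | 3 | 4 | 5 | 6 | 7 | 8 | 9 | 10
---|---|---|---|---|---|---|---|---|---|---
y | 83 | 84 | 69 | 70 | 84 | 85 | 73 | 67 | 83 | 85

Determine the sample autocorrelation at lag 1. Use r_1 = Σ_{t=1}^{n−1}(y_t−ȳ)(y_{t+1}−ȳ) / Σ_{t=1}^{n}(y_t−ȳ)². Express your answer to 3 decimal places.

Mean ȳ = (83 + 84 + 69 + 70 + 84 + 85 + 73 + 67 + 83 + 85)/10 = 78.3000
Numerator Σ_{t=1}^{9}(y_t−ȳ)(y_{t+1}−ȳ) = 44.6100
Denominator Σ(y_t−ȳ)² = 510.1000
r_1 = 44.6100 / 510.1000 = 0.087

0.087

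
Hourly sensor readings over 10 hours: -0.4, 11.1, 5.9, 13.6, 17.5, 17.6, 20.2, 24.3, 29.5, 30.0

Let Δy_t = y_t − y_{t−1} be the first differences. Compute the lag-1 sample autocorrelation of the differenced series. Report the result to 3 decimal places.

-0.594

First differences Δy: 11.5, -5.2, 7.7, 3.9, 0.1, 2.6, 4.1, 5.2, 0.5
Mean of differences = 3.3778
Numerator Σ(Δy_t−Δȳ)(Δy_{t+1}−Δȳ) = -108.1405
Denominator Σ(Δy_t−Δȳ)² = 181.9756
r_1(Δy) = -108.1405 / 181.9756 = -0.594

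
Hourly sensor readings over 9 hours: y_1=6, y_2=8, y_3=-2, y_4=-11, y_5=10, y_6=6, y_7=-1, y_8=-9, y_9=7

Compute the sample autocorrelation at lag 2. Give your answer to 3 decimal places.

Mean ȳ = (6 + 8 − 2 − 11 + 10 + 6 − 1 − 9 + 7)/9 = 1.5556
Numerator Σ_{t=1}^{7}(y_t−ȳ)(y_{t+2}−ȳ) = -264.9506
Denominator Σ(y_t−ȳ)² = 470.2222
r_2 = -264.9506 / 470.2222 = -0.563

-0.563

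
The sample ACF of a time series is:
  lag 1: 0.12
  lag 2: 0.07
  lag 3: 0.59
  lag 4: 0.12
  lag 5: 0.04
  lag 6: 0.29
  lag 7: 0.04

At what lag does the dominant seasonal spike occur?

The largest autocorrelation is r_3 = 0.59, with a weaker echo at lag 6 (0.29); the remaining lags stay at or below 0.12.
The dominant spike at lag 3 indicates a seasonal period of 3.

3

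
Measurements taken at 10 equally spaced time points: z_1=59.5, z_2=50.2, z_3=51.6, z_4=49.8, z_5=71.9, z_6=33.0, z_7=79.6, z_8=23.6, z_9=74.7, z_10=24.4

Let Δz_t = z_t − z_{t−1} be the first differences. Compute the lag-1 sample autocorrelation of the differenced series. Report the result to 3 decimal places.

First differences Δz: -9.3, 1.4, -1.8, 22.1, -38.9, 46.6, -56.0, 51.1, -50.3
Mean of differences = -3.9000
Numerator Σ(Δz_t−Δz̄)(Δz_{t+1}−Δz̄) = -10688.9400
Denominator Σ(Δz_t−Δz̄)² = 12405.2800
r_1(Δz) = -10688.9400 / 12405.2800 = -0.862

-0.862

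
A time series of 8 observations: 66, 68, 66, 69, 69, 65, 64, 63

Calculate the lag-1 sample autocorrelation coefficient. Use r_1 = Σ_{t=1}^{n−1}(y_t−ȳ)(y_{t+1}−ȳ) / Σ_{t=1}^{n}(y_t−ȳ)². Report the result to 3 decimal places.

0.357

Mean ȳ = (66 + 68 + 66 + 69 + 69 + 65 + 64 + 63)/8 = 66.2500
Numerator Σ_{t=1}^{7}(y_t−ȳ)(y_{t+1}−ȳ) = 12.6875
Denominator Σ(y_t−ȳ)² = 35.5000
r_1 = 12.6875 / 35.5000 = 0.357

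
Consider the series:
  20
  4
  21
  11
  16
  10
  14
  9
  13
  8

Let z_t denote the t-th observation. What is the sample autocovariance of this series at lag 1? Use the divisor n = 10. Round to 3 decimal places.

Mean z̄ = (20 + 4 + 21 + 11 + 16 + 10 + 14 + 9 + 13 + 8)/10 = 12.6000
Σ_{t=1}^{9}(z_t−z̄)(z_{t+1}−z̄) = -175.5600
γ_1 = -175.5600 / 10 = -17.556

-17.556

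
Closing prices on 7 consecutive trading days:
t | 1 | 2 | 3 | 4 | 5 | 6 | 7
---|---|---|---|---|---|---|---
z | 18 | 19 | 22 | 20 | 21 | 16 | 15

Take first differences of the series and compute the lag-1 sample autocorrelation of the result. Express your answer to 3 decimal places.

-0.171

First differences Δz: 1, 3, -2, 1, -5, -1
Mean of differences = -0.5000
Numerator Σ(Δz_t−Δz̄)(Δz_{t+1}−Δz̄) = -6.7500
Denominator Σ(Δz_t−Δz̄)² = 39.5000
r_1(Δz) = -6.7500 / 39.5000 = -0.171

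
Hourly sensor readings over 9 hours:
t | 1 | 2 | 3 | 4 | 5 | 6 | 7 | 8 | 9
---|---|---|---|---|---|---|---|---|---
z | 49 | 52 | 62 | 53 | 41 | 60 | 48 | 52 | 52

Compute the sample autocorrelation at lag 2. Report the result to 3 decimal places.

-0.285

Mean z̄ = (49 + 52 + 62 + 53 + 41 + 60 + 48 + 52 + 52)/9 = 52.1111
Σ(z_t−z̄)(z_{t+2}−z̄) = (-30.7654) + (-0.0988) + (-109.8765) + (7.0123) + (45.6790) + (-0.8765) + (0.4568) = -88.4691
Denominator Σ(z_t−z̄)² = 310.8889
r_2 = -88.4691 / 310.8889 = -0.285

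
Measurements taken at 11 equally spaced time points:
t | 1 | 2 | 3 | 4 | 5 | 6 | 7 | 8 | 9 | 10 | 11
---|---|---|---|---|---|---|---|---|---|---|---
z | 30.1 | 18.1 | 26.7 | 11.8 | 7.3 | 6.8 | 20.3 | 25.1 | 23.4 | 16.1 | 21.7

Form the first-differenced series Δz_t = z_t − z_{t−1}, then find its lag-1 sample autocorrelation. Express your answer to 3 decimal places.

First differences Δz: -12.0, 8.6, -14.9, -4.5, -0.5, 13.5, 4.8, -1.7, -7.3, 5.6
Mean of differences = -0.8400
Numerator Σ(Δz_t−Δz̄)(Δz_{t+1}−Δz̄) = -143.0056
Denominator Σ(Δz_t−Δz̄)² = 746.2440
r_1(Δz) = -143.0056 / 746.2440 = -0.192

-0.192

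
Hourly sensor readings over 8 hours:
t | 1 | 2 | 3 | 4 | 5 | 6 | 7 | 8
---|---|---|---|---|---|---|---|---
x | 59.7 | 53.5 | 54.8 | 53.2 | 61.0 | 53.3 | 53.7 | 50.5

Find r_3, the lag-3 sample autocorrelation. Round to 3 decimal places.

Mean x̄ = (59.7 + 53.5 + 54.8 + 53.2 + 61.0 + 53.3 + 53.7 + 50.5)/8 = 54.9625
Deviations from mean: 4.7375, -1.4625, -0.1625, -1.7625, 6.0375, -1.6625, -1.2625, -4.4625
Σ(x_t−x̄)(x_{t+3}−x̄) = (-8.3498) + (-8.8298) + (0.2702) + (2.2252) + (-26.9423) = -41.6267
Denominator Σ(x_t−x̄)² = 88.4388
r_3 = -41.6267 / 88.4388 = -0.471

-0.471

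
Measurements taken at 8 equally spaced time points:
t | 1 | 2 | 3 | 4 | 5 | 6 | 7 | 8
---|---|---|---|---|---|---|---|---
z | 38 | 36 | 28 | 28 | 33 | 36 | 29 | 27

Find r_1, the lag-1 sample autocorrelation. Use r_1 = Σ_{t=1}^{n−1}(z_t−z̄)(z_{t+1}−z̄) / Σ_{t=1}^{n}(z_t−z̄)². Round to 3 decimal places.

Mean z̄ = (38 + 36 + 28 + 28 + 33 + 36 + 29 + 27)/8 = 31.8750
Deviations from mean: 6.1250, 4.1250, -3.8750, -3.8750, 1.1250, 4.1250, -2.8750, -4.8750
Σ(z_t−z̄)(z_{t+1}−z̄) = (25.2656) + (-15.9844) + (15.0156) + (-4.3594) + (4.6406) + (-11.8594) + (14.0156) = 26.7344
Denominator Σ(z_t−z̄)² = 134.8750
r_1 = 26.7344 / 134.8750 = 0.198

0.198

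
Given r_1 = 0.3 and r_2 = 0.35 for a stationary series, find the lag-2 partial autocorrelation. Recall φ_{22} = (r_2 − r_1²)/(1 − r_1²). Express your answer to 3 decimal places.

φ_{22} = (r_2 − r_1²) / (1 − r_1²)
r_1² = (0.3)² = 0.09
Numerator = 0.35 − 0.0900 = 0.2600; denominator = 1 − 0.0900 = 0.9100
φ_{22} = 0.2600 / 0.9100 = 0.286

0.286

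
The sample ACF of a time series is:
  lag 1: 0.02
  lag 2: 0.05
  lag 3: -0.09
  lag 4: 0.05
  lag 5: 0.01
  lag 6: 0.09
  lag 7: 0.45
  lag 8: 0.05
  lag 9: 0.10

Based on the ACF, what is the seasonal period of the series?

7

The largest autocorrelation is r_7 = 0.45; the remaining lags stay at or below 0.10.
The dominant spike at lag 7 indicates a seasonal period of 7.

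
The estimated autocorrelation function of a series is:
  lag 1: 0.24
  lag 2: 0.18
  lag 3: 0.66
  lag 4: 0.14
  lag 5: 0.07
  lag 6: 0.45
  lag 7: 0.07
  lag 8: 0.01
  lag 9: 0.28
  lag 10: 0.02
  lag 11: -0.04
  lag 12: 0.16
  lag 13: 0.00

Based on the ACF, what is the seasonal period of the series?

3

The largest autocorrelation is r_3 = 0.66, with weaker echoes at lags 6 (0.45) and 9 (0.28); the remaining lags stay at or below 0.24. The elevated value at lag 1 (0.24), dropping to 0.18 at lag 2, reflects decaying short-term dependence rather than seasonality.
The dominant spike at lag 3 indicates a seasonal period of 3.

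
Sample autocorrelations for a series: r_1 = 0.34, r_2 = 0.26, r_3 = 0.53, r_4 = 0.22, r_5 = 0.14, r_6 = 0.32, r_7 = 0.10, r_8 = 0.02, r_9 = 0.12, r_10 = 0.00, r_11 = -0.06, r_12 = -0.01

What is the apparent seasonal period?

3

The largest autocorrelation is r_3 = 0.53; the remaining lags stay at or below 0.34. The elevated value at lag 1 (0.34), dropping to 0.26 at lag 2, reflects decaying short-term dependence rather than seasonality.
The dominant spike at lag 3 indicates a seasonal period of 3.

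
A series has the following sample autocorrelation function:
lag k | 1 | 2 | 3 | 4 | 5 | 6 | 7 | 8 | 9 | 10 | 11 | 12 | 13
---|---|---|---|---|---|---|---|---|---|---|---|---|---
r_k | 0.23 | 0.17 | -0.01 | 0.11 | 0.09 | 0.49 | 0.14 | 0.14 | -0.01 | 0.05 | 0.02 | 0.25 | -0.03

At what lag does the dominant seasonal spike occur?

6

The largest autocorrelation is r_6 = 0.49, with a weaker echo at lag 12 (0.25); the remaining lags stay at or below 0.23. The elevated value at lag 1 (0.23), dropping to 0.17 at lag 2, reflects decaying short-term dependence rather than seasonality.
The dominant spike at lag 6 indicates a seasonal period of 6.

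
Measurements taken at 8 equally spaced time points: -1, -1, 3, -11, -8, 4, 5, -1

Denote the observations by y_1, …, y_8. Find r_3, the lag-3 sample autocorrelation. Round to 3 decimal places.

Mean ȳ = (-1 − 1 + 3 − 11 − 8 + 4 + 5 − 1)/8 = -1.2500
Σ(y_t−ȳ)(y_{t+3}−ȳ) = (-2.4375) + (-1.6875) + (22.3125) + (-60.9375) + (-1.6875) = -44.4375
Denominator Σ(y_t−ȳ)² = 225.5000
r_3 = -44.4375 / 225.5000 = -0.197

-0.197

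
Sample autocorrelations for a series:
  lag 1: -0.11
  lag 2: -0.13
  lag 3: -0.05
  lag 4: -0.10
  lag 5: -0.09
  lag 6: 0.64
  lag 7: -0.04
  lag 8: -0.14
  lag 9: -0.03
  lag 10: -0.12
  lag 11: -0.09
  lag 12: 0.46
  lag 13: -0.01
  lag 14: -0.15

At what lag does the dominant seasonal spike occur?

The largest autocorrelation is r_6 = 0.64, with a weaker echo at lag 12 (0.46); the remaining lags stay at or below -0.01.
The dominant spike at lag 6 indicates a seasonal period of 6.

6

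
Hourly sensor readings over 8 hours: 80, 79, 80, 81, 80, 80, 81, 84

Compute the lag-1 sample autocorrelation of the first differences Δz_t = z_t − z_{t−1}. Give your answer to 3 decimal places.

First differences Δz: -1, 1, 1, -1, 0, 1, 3
Mean of differences = 0.5714
Numerator Σ(Δz_t−Δz̄)(Δz_{t+1}−Δz̄) = 0.5306
Denominator Σ(Δz_t−Δz̄)² = 11.7143
r_1(Δz) = 0.5306 / 11.7143 = 0.045

0.045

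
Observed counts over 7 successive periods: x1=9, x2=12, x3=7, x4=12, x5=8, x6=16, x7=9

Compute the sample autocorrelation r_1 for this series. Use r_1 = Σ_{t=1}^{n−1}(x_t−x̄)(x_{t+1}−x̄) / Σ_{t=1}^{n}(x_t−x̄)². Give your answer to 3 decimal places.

Mean x̄ = (9 + 12 + 7 + 12 + 8 + 16 + 9)/7 = 10.4286
Numerator Σ_{t=1}^{6}(x_t−x̄)(x_{t+1}−x̄) = -38.3265
Denominator Σ(x_t−x̄)² = 57.7143
r_1 = -38.3265 / 57.7143 = -0.664

-0.664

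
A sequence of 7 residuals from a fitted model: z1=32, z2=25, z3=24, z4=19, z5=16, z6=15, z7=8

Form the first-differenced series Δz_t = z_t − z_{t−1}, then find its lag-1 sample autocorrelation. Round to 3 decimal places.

First differences Δz: -7, -1, -5, -3, -1, -7
Mean of differences = -4.0000
Numerator Σ(Δz_t−Δz̄)(Δz_{t+1}−Δz̄) = -19.0000
Denominator Σ(Δz_t−Δz̄)² = 38.0000
r_1(Δz) = -19.0000 / 38.0000 = -0.500

-0.500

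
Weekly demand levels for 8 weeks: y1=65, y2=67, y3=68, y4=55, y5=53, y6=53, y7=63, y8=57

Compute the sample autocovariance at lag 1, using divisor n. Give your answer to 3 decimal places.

13.139

Mean ȳ = (65 + 67 + 68 + 55 + 53 + 53 + 63 + 57)/8 = 60.1250
Deviations: 4.8750, 6.8750, 7.8750, -5.1250, -7.1250, -7.1250, 2.8750, -3.1250
Σ_{t=1}^{7}(y_t−ȳ)(y_{t+1}−ȳ) = 105.1094
γ_1 = 105.1094 / 8 = 13.139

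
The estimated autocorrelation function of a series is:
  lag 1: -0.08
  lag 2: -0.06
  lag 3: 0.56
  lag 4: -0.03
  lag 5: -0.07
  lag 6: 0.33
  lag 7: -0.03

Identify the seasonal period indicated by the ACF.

3

The largest autocorrelation is r_3 = 0.56, with a weaker echo at lag 6 (0.33); the remaining lags stay at or below -0.03.
The dominant spike at lag 3 indicates a seasonal period of 3.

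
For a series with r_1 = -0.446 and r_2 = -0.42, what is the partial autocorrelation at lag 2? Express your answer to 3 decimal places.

-0.773

φ_{22} = (r_2 − r_1²) / (1 − r_1²)
r_1² = (-0.446)² = 0.198916
Numerator = -0.42 − 0.1989 = -0.6189; denominator = 1 − 0.1989 = 0.8011
φ_{22} = -0.6189 / 0.8011 = -0.773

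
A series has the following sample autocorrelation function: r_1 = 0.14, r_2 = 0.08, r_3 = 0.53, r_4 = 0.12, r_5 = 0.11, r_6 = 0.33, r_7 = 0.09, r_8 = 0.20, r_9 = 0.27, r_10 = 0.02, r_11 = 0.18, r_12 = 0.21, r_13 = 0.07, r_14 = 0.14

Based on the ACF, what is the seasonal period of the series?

3

The largest autocorrelation is r_3 = 0.53, with weaker echoes at lags 6 (0.33), 9 (0.27) and 12 (0.21); the remaining lags stay at or below 0.20.
The dominant spike at lag 3 indicates a seasonal period of 3.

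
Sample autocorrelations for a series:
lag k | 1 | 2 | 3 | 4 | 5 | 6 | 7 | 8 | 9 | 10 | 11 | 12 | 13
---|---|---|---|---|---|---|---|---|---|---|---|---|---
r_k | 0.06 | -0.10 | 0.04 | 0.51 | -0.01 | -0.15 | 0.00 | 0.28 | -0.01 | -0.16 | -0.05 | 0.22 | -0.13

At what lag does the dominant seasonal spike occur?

4

The largest autocorrelation is r_4 = 0.51, with weaker echoes at lags 8 (0.28) and 12 (0.22); the remaining lags stay at or below 0.06.
The dominant spike at lag 4 indicates a seasonal period of 4.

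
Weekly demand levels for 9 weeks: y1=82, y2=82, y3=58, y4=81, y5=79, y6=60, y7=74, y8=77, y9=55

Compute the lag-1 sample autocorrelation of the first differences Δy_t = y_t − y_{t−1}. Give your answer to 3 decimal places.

-0.425

First differences Δy: 0, -24, 23, -2, -19, 14, 3, -22
Mean of differences = -3.3750
Numerator Σ(Δy_t−Δȳ)(Δy_{t+1}−Δȳ) = -878.2656
Denominator Σ(Δy_t−Δȳ)² = 2067.8750
r_1(Δy) = -878.2656 / 2067.8750 = -0.425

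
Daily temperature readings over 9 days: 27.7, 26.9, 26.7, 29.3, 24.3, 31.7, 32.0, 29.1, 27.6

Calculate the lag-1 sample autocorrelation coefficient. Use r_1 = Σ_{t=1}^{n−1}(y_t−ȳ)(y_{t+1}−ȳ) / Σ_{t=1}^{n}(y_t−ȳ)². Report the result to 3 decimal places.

Mean ȳ = (27.7 + 26.9 + 26.7 + 29.3 + 24.3 + 31.7 + 32.0 + 29.1 + 27.6)/9 = 28.3667
Numerator Σ_{t=1}^{8}(y_t−ȳ)(y_{t+1}−ȳ) = -1.2711
Denominator Σ(y_t−ȳ)² = 48.2200
r_1 = -1.2711 / 48.2200 = -0.026

-0.026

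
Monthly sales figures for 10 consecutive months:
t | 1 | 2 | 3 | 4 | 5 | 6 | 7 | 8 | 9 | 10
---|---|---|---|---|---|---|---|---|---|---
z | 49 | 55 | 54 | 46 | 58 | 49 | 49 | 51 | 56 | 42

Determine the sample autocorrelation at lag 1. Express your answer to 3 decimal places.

-0.461

Mean z̄ = (49 + 55 + 54 + 46 + 58 + 49 + 49 + 51 + 56 + 42)/10 = 50.9000
Numerator Σ_{t=1}^{9}(z_t−z̄)(z_{t+1}−z̄) = -100.0100
Denominator Σ(z_t−z̄)² = 216.9000
r_1 = -100.0100 / 216.9000 = -0.461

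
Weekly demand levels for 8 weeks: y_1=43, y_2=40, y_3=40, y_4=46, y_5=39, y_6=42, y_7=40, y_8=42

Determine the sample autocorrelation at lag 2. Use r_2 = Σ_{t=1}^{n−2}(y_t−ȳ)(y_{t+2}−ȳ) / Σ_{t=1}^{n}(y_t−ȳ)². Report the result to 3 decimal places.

0.028

Mean ȳ = (43 + 40 + 40 + 46 + 39 + 42 + 40 + 42)/8 = 41.5000
Deviations from mean: 1.5000, -1.5000, -1.5000, 4.5000, -2.5000, 0.5000, -1.5000, 0.5000
Σ(y_t−ȳ)(y_{t+2}−ȳ) = (-2.2500) + (-6.7500) + (3.7500) + (2.2500) + (3.7500) + (0.2500) = 1.0000
Denominator Σ(y_t−ȳ)² = 36.0000
r_2 = 1.0000 / 36.0000 = 0.028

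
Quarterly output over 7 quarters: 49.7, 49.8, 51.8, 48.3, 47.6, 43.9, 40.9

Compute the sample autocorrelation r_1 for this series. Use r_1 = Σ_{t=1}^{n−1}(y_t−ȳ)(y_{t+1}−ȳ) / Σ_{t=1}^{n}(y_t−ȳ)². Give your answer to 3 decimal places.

Mean ȳ = (49.7 + 49.8 + 51.8 + 48.3 + 47.6 + 43.9 + 40.9)/7 = 47.4286
Deviations from mean: 2.2714, 2.3714, 4.3714, 0.8714, 0.1714, -3.5286, -6.5286
Σ(y_t−ȳ)(y_{t+1}−ȳ) = (5.3865) + (10.3665) + (3.8094) + (0.1494) + (-0.6049) + (23.0365) = 42.1435
Denominator Σ(y_t−ȳ)² = 85.7543
r_1 = 42.1435 / 85.7543 = 0.491

0.491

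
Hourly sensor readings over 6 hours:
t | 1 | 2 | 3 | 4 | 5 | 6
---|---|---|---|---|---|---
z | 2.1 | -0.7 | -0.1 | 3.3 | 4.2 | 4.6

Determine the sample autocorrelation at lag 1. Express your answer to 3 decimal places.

0.466

Mean z̄ = (2.1 − 0.7 − 0.1 + 3.3 + 4.2 + 4.6)/6 = 2.2333
Deviations from mean: -0.1333, -2.9333, -2.3333, 1.0667, 1.9667, 2.3667
Numerator Σ_{t=1}^{5}(z_t−z̄)(z_{t+1}−z̄) = 11.4989
Denominator Σ(z_t−z̄)² = 24.6733
r_1 = 11.4989 / 24.6733 = 0.466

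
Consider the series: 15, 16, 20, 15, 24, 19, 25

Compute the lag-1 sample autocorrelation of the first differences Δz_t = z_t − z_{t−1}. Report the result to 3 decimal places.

-0.859

First differences Δz: 1, 4, -5, 9, -5, 6
Mean of differences = 1.6667
Numerator Σ(Δz_t−Δz̄)(Δz_{t+1}−Δz̄) = -143.7778
Denominator Σ(Δz_t−Δz̄)² = 167.3333
r_1(Δz) = -143.7778 / 167.3333 = -0.859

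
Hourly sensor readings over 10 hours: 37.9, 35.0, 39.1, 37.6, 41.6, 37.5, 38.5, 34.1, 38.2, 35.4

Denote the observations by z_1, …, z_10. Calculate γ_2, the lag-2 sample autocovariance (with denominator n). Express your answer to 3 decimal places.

1.892

Mean z̄ = (37.9 + 35.0 + 39.1 + 37.6 + 41.6 + 37.5 + 38.5 + 34.1 + 38.2 + 35.4)/10 = 37.4900
Σ_{t=1}^{8}(z_t−z̄)(z_{t+2}−z̄) = 18.9238
γ_2 = 18.9238 / 10 = 1.892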